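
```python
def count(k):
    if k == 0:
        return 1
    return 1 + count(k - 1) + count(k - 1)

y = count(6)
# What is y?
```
Call trace (a repeated sub-call is expanded the first time; later identical calls just restate its return value):
count(k=6)
  count(k=5)
    count(k=4)
      count(k=3)
        count(k=2)
          count(k=1)
            count(k=0)
            -> return 1
            count(k=0)
            -> return 1
          -> return 3
          count(k=1) -> return 3  (same call as traced above)
        -> return 7
        count(k=2) -> return 7  (same call as traced above)
      -> return 15
      count(k=3) -> return 15  (same call as traced above)
    -> return 31
    count(k=4) -> return 31  (same call as traced above)
  -> return 63
  count(k=5) -> return 63  (same call as traced above)
-> return 127

Final answer: 127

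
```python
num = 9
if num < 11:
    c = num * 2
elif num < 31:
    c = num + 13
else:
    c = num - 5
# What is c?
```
Trace:
  num=9
  num=9, c=18

Final answer: 18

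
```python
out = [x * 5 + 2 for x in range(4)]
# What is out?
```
Trace:
  x=0
  x=1
  x=2
  x=3
  out=[2, 7, 12, 17]

Final answer: [2, 7, 12, 17]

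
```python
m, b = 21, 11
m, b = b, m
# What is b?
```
Trace:
  m=21, b=11
  m=11, b=21

Final answer: 21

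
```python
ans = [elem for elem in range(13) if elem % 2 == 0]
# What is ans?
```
Trace:
  elem=0
  elem=1
  elem=2
  elem=3
  elem=4
  elem=5
  elem=6
  elem=7
  elem=8
  elem=9
  elem=10
  elem=11
  elem=12
  ans=[0, 2, 4, 6, 8, 10, 12]

Final answer: [0, 2, 4, 6, 8, 10, 12]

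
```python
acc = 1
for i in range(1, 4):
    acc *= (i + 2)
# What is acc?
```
Trace:
  acc=1
  acc=3, i=1
  acc=12, i=2
  acc=60, i=3

Final answer: 60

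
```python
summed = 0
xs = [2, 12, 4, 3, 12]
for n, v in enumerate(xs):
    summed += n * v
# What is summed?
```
Trace:
  summed=0
  summed=0, n=0, v=2
  summed=12, n=1, v=12
  summed=20, n=2, v=4
  summed=29, n=3, v=3
  summed=77, n=4, v=12

Final answer: 77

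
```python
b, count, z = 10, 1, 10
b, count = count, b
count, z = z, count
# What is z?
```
Trace:
  b=10, count=1, z=10
  b=1, count=10, z=10
  b=1, count=10, z=10

Final answer: 10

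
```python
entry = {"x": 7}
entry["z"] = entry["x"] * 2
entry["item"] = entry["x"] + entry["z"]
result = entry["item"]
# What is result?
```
Trace:
  entry={'x': 7}
  entry={'x': 7, 'z': 14}
  entry={'x': 7, 'z': 14, 'item': 21}
  entry={'x': 7, 'z': 14, 'item': 21}, result=21

Final answer: 21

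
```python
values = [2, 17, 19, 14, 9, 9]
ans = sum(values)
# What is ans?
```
Trace:
  values=[2, 17, 19, 14, 9, 9]
  values=[2, 17, 19, 14, 9, 9], ans=70

Final answer: 70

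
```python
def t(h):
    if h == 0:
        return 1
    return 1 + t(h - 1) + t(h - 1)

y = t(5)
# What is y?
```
Call trace (a repeated sub-call is expanded the first time; later identical calls just restate its return value):
t(h=5)
  t(h=4)
    t(h=3)
      t(h=2)
        t(h=1)
          t(h=0)
          -> return 1
          t(h=0)
          -> return 1
        -> return 3
        t(h=1) -> return 3  (same call as traced above)
      -> return 7
      t(h=2) -> return 7  (same call as traced above)
    -> return 15
    t(h=3) -> return 15  (same call as traced above)
  -> return 31
  t(h=4) -> return 31  (same call as traced above)
-> return 63

Final answer: 63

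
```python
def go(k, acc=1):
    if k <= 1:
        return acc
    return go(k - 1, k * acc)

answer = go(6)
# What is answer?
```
Call trace:
go(k=6, acc=1)
  go(k=5, acc=6)
    go(k=4, acc=30)
      go(k=3, acc=120)
        go(k=2, acc=360)
          go(k=1, acc=720)
          -> return 720
        -> return 720
      -> return 720
    -> return 720
  -> return 720
-> return 720

Final answer: 720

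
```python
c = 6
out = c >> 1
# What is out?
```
Trace:
  c=6
  c=6, out=3

Final answer: 3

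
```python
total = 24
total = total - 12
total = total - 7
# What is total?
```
Trace:
  total=24
  total=12
  total=5

Final answer: 5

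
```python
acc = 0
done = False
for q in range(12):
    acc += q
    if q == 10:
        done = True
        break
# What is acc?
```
Trace:
  acc=0
  acc=0, done=False
  acc=0, done=False, q=0
  acc=1, done=False, q=1
  acc=3, done=False, q=2
  acc=6, done=False, q=3
  acc=10, done=False, q=4
  acc=15, done=False, q=5
  acc=21, done=False, q=6
  acc=28, done=False, q=7
  acc=36, done=False, q=8
  acc=45, done=False, q=9
  acc=55, done=True, q=10

Final answer: 55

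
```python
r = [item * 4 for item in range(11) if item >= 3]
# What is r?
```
Trace:
  item=0
  item=1
  item=2
  item=3
  item=4
  item=5
  item=6
  item=7
  item=8
  item=9
  item=10
  r=[12, 16, 20, 24, 28, 32, 36, 40]

Final answer: [12, 16, 20, 24, 28, 32, 36, 40]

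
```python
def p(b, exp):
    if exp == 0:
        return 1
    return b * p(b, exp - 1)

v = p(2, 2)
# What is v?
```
Call trace:
p(b=2, exp=2)
  p(b=2, exp=1)
    p(b=2, exp=0)
    -> return 1
  -> return 2
-> return 4

Final answer: 4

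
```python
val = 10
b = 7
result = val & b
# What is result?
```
Trace:
  val=10
  val=10, b=7
  val=10, b=7, result=2

Final answer: 2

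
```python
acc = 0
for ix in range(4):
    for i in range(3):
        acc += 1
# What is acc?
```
Trace:
  acc=0
  acc=1, ix=0, i=0
  acc=2, ix=0, i=1
  acc=3, ix=0, i=2
  acc=4, ix=1, i=0
  acc=5, ix=1, i=1
  acc=6, ix=1, i=2
  acc=7, ix=2, i=0
  acc=8, ix=2, i=1
  acc=9, ix=2, i=2
  acc=10, ix=3, i=0
  acc=11, ix=3, i=1
  acc=12, ix=3, i=2

Final answer: 12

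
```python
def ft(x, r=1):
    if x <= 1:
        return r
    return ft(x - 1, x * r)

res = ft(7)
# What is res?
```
Call trace:
ft(x=7, r=1)
  ft(x=6, r=7)
    ft(x=5, r=42)
      ft(x=4, r=210)
        ft(x=3, r=840)
          ft(x=2, r=2520)
            ft(x=1, r=5040)
            -> return 5040
          -> return 5040
        -> return 5040
      -> return 5040
    -> return 5040
  -> return 5040
-> return 5040

Final answer: 5040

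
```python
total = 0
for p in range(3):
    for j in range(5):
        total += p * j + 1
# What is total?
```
Trace:
  total=0
  total=1, p=0, j=0
  total=2, p=0, j=1
  total=3, p=0, j=2
  total=4, p=0, j=3
  total=5, p=0, j=4
  total=6, p=1, j=0
  total=8, p=1, j=1
  total=11, p=1, j=2
  total=15, p=1, j=3
  total=20, p=1, j=4
  total=21, p=2, j=0
  total=24, p=2, j=1
  total=29, p=2, j=2
  total=36, p=2, j=3
  total=45, p=2, j=4

Final answer: 45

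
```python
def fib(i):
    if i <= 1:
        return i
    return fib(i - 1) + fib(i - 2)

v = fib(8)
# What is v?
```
Call trace (a repeated sub-call is expanded the first time; later identical calls just restate its return value):
fib(i=8)
  fib(i=7)
    fib(i=6)
      fib(i=5)
        fib(i=4)
          fib(i=3)
            fib(i=2)
              fib(i=1)
              -> return 1
              fib(i=0)
              -> return 0
            -> return 1
            fib(i=1)
            -> return 1
          -> return 2
          fib(i=2) -> return 1  (same call as traced above)
        -> return 3
        fib(i=3) -> return 2  (same call as traced above)
      -> return 5
      fib(i=4) -> return 3  (same call as traced above)
    -> return 8
    fib(i=5) -> return 5  (same call as traced above)
  -> return 13
  fib(i=6) -> return 8  (same call as traced above)
-> return 21

Final answer: 21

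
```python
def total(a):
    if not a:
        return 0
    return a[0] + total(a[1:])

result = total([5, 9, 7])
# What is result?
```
Call trace:
total(a=[5, 9, 7])
  total(a=[9, 7])
    total(a=[7])
      total(a=[])
      -> return 0
    -> return 7
  -> return 16
-> return 21

Final answer: 21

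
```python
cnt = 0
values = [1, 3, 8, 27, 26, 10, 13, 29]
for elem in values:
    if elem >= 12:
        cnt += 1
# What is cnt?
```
Trace:
  cnt=0
  cnt=0, elem=1
  cnt=0, elem=3
  cnt=0, elem=8
  cnt=1, elem=27
  cnt=2, elem=26
  cnt=2, elem=10
  cnt=3, elem=13
  cnt=4, elem=29

Final answer: 4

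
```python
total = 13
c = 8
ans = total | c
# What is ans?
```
Trace:
  total=13
  total=13, c=8
  total=13, c=8, ans=13

Final answer: 13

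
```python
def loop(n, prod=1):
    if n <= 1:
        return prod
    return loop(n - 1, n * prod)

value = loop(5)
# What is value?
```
Call trace:
loop(n=5, prod=1)
  loop(n=4, prod=5)
    loop(n=3, prod=20)
      loop(n=2, prod=60)
        loop(n=1, prod=120)
        -> return 120
      -> return 120
    -> return 120
  -> return 120
-> return 120

Final answer: 120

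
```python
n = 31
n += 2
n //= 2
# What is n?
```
Trace:
  n=31
  n=33
  n=16

Final answer: 16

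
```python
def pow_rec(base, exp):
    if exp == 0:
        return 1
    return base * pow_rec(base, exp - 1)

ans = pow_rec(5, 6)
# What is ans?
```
Call trace:
pow_rec(base=5, exp=6)
  pow_rec(base=5, exp=5)
    pow_rec(base=5, exp=4)
      pow_rec(base=5, exp=3)
        pow_rec(base=5, exp=2)
          pow_rec(base=5, exp=1)
            pow_rec(base=5, exp=0)
            -> return 1
          -> return 5
        -> return 25
      -> return 125
    -> return 625
  -> return 3125
-> return 15625

Final answer: 15625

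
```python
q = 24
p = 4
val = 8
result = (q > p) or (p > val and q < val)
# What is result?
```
Trace:
  q=24
  q=24, p=4
  q=24, p=4, val=8
  q=24, p=4, val=8, result=True

Final answer: True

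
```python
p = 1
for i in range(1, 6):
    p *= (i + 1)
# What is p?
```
Trace:
  p=1
  p=2, i=1
  p=6, i=2
  p=24, i=3
  p=120, i=4
  p=720, i=5

Final answer: 720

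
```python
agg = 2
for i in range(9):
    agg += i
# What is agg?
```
Trace:
  agg=2
  agg=2, i=0
  agg=3, i=1
  agg=5, i=2
  agg=8, i=3
  agg=12, i=4
  agg=17, i=5
  agg=23, i=6
  agg=30, i=7
  agg=38, i=8

Final answer: 38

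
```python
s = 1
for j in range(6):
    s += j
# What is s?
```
Trace:
  s=1
  s=1, j=0
  s=2, j=1
  s=4, j=2
  s=7, j=3
  s=11, j=4
  s=16, j=5

Final answer: 16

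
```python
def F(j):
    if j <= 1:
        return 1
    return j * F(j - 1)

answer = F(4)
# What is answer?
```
Call trace:
F(j=4)
  F(j=3)
    F(j=2)
      F(j=1)
      -> return 1
    -> return 2
  -> return 6
-> return 24

Final answer: 24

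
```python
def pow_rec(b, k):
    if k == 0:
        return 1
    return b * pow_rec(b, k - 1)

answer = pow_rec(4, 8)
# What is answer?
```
Call trace:
pow_rec(b=4, k=8)
  pow_rec(b=4, k=7)
    pow_rec(b=4, k=6)
      pow_rec(b=4, k=5)
        pow_rec(b=4, k=4)
          pow_rec(b=4, k=3)
            pow_rec(b=4, k=2)
              pow_rec(b=4, k=1)
                pow_rec(b=4, k=0)
                -> return 1
              -> return 4
            -> return 16
          -> return 64
        -> return 256
      -> return 1024
    -> return 4096
  -> return 16384
-> return 65536

Final answer: 65536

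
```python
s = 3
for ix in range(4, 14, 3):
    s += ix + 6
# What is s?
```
Trace:
  s=3
  s=13, ix=4
  s=26, ix=7
  s=42, ix=10
  s=61, ix=13

Final answer: 61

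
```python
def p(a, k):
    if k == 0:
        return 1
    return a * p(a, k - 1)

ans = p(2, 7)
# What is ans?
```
Call trace:
p(a=2, k=7)
  p(a=2, k=6)
    p(a=2, k=5)
      p(a=2, k=4)
        p(a=2, k=3)
          p(a=2, k=2)
            p(a=2, k=1)
              p(a=2, k=0)
              -> return 1
            -> return 2
          -> return 4
        -> return 8
      -> return 16
    -> return 32
  -> return 64
-> return 128

Final answer: 128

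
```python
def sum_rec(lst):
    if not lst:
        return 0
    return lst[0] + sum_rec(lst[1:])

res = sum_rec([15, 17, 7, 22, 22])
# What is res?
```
Call trace:
sum_rec(lst=[15, 17, 7, 22, 22])
  sum_rec(lst=[17, 7, 22, 22])
    sum_rec(lst=[7, 22, 22])
      sum_rec(lst=[22, 22])
        sum_rec(lst=[22])
          sum_rec(lst=[])
          -> return 0
        -> return 22
      -> return 44
    -> return 51
  -> return 68
-> return 83

Final answer: 83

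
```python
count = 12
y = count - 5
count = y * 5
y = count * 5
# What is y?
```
Trace:
  count=12
  count=12, y=7
  count=35, y=7
  count=35, y=175

Final answer: 175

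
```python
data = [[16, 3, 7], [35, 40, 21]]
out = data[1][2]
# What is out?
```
Trace:
  data=[[16, 3, 7], [35, 40, 21]]
  data=[[16, 3, 7], [35, 40, 21]], out=21

Final answer: 21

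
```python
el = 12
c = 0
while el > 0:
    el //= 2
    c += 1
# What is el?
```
Trace:
  el=12
  el=12, c=0
  el=6, c=1
  el=3, c=2
  el=1, c=3
  el=0, c=4

Final answer: 0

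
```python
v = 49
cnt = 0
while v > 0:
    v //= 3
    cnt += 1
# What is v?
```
Trace:
  v=49
  v=49, cnt=0
  v=16, cnt=1
  v=5, cnt=2
  v=1, cnt=3
  v=0, cnt=4

Final answer: 0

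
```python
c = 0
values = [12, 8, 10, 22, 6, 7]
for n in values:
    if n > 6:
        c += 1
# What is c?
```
Trace:
  c=0
  c=1, n=12
  c=2, n=8
  c=3, n=10
  c=4, n=22
  c=4, n=6
  c=5, n=7

Final answer: 5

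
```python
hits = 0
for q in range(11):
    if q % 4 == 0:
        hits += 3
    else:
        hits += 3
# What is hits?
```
Trace:
  hits=0
  hits=3, q=0
  hits=6, q=1
  hits=9, q=2
  hits=12, q=3
  hits=15, q=4
  hits=18, q=5
  hits=21, q=6
  hits=24, q=7
  hits=27, q=8
  hits=30, q=9
  hits=33, q=10

Final answer: 33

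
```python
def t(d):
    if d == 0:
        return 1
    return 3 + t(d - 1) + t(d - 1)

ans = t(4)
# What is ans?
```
Call trace (a repeated sub-call is expanded the first time; later identical calls just restate its return value):
t(d=4)
  t(d=3)
    t(d=2)
      t(d=1)
        t(d=0)
        -> return 1
        t(d=0)
        -> return 1
      -> return 5
      t(d=1) -> return 5  (same call as traced above)
    -> return 13
    t(d=2) -> return 13  (same call as traced above)
  -> return 29
  t(d=3) -> return 29  (same call as traced above)
-> return 61

Final answer: 61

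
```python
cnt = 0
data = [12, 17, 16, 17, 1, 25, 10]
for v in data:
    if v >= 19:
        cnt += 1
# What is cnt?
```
Trace:
  cnt=0
  cnt=0, v=12
  cnt=0, v=17
  cnt=0, v=16
  cnt=0, v=17
  cnt=0, v=1
  cnt=1, v=25
  cnt=1, v=10

Final answer: 1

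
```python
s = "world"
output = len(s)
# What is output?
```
Trace:
  s='world'
  s='world', output=5

Final answer: 5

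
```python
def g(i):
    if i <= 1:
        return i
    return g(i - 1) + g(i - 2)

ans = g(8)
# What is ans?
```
Call trace (a repeated sub-call is expanded the first time; later identical calls just restate its return value):
g(i=8)
  g(i=7)
    g(i=6)
      g(i=5)
        g(i=4)
          g(i=3)
            g(i=2)
              g(i=1)
              -> return 1
              g(i=0)
              -> return 0
            -> return 1
            g(i=1)
            -> return 1
          -> return 2
          g(i=2) -> return 1  (same call as traced above)
        -> return 3
        g(i=3) -> return 2  (same call as traced above)
      -> return 5
      g(i=4) -> return 3  (same call as traced above)
    -> return 8
    g(i=5) -> return 5  (same call as traced above)
  -> return 13
  g(i=6) -> return 8  (same call as traced above)
-> return 21

Final answer: 21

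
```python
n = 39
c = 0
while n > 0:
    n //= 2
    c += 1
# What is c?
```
Trace:
  n=39
  n=39, c=0
  n=19, c=1
  n=9, c=2
  n=4, c=3
  n=2, c=4
  n=1, c=5
  n=0, c=6

Final answer: 6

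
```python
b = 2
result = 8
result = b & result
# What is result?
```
Trace:
  b=2
  b=2, result=8
  b=2, result=0

Final answer: 0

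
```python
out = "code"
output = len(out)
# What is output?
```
Trace:
  out='code'
  out='code', output=4

Final answer: 4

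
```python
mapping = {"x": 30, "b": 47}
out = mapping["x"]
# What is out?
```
Trace:
  mapping={'x': 30, 'b': 47}
  mapping={'x': 30, 'b': 47}, out=30

Final answer: 30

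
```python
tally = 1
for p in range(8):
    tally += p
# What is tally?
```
Trace:
  tally=1
  tally=1, p=0
  tally=2, p=1
  tally=4, p=2
  tally=7, p=3
  tally=11, p=4
  tally=16, p=5
  tally=22, p=6
  tally=29, p=7

Final answer: 29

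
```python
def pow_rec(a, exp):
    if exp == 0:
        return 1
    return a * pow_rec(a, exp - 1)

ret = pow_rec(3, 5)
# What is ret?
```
Call trace:
pow_rec(a=3, exp=5)
  pow_rec(a=3, exp=4)
    pow_rec(a=3, exp=3)
      pow_rec(a=3, exp=2)
        pow_rec(a=3, exp=1)
          pow_rec(a=3, exp=0)
          -> return 1
        -> return 3
      -> return 9
    -> return 27
  -> return 81
-> return 243

Final answer: 243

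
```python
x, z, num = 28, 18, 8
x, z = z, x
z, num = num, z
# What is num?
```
Trace:
  x=28, z=18, num=8
  x=18, z=28, num=8
  x=18, z=8, num=28

Final answer: 28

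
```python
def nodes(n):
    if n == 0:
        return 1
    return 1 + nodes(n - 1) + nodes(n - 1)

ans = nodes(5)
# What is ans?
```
Call trace (a repeated sub-call is expanded the first time; later identical calls just restate its return value):
nodes(n=5)
  nodes(n=4)
    nodes(n=3)
      nodes(n=2)
        nodes(n=1)
          nodes(n=0)
          -> return 1
          nodes(n=0)
          -> return 1
        -> return 3
        nodes(n=1) -> return 3  (same call as traced above)
      -> return 7
      nodes(n=2) -> return 7  (same call as traced above)
    -> return 15
    nodes(n=3) -> return 15  (same call as traced above)
  -> return 31
  nodes(n=4) -> return 31  (same call as traced above)
-> return 63

Final answer: 63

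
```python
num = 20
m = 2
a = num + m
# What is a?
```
Trace:
  num=20
  num=20, m=2
  num=20, m=2, a=22

Final answer: 22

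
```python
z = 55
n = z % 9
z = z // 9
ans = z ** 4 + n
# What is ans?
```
Trace:
  z=55
  z=55, n=1
  z=6, n=1
  z=6, n=1, ans=1297

Final answer: 1297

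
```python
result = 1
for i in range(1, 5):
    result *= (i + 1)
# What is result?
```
Trace:
  result=1
  result=2, i=1
  result=6, i=2
  result=24, i=3
  result=120, i=4

Final answer: 120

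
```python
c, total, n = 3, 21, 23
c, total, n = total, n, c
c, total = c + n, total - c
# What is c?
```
Trace:
  c=3, total=21, n=23
  c=21, total=23, n=3
  c=24, total=2, n=3

Final answer: 24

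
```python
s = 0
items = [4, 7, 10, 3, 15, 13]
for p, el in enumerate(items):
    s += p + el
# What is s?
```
Trace:
  s=0
  s=4, p=0, el=4
  s=12, p=1, el=7
  s=24, p=2, el=10
  s=30, p=3, el=3
  s=49, p=4, el=15
  s=67, p=5, el=13

Final answer: 67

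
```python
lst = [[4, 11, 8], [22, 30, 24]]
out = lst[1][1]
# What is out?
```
Trace:
  lst=[[4, 11, 8], [22, 30, 24]]
  lst=[[4, 11, 8], [22, 30, 24]], out=30

Final answer: 30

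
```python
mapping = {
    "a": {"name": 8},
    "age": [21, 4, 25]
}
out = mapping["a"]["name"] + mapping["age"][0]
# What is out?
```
Trace:
  mapping={'a': {'name': 8}, 'age': [21, 4, 25]}
  mapping={'a': {'name': 8}, 'age': [21, 4, 25]}, out=29

Final answer: 29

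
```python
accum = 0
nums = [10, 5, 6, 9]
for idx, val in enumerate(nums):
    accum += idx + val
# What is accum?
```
Trace:
  accum=0
  accum=10, idx=0, val=10
  accum=16, idx=1, val=5
  accum=24, idx=2, val=6
  accum=36, idx=3, val=9

Final answer: 36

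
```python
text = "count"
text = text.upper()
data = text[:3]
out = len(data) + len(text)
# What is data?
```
Trace:
  text='count'
  text='COUNT'
  text='COUNT', data='COU'
  text='COUNT', data='COU', out=8

Final answer: 'COU'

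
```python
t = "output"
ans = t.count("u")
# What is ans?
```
Trace:
  t='output'
  t='output', ans=2

Final answer: 2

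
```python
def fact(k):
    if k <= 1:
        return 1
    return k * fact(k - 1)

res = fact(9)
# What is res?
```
Call trace:
fact(k=9)
  fact(k=8)
    fact(k=7)
      fact(k=6)
        fact(k=5)
          fact(k=4)
            fact(k=3)
              fact(k=2)
                fact(k=1)
                -> return 1
              -> return 2
            -> return 6
          -> return 24
        -> return 120
      -> return 720
    -> return 5040
  -> return 40320
-> return 362880

Final answer: 362880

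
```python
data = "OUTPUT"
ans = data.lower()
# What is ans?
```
Trace:
  data='OUTPUT'
  data='OUTPUT', ans='output'

Final answer: 'output'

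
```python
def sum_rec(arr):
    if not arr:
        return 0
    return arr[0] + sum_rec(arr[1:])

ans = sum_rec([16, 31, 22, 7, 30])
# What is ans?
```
Call trace:
sum_rec(arr=[16, 31, 22, 7, 30])
  sum_rec(arr=[31, 22, 7, 30])
    sum_rec(arr=[22, 7, 30])
      sum_rec(arr=[7, 30])
        sum_rec(arr=[30])
          sum_rec(arr=[])
          -> return 0
        -> return 30
      -> return 37
    -> return 59
  -> return 90
-> return 106

Final answer: 106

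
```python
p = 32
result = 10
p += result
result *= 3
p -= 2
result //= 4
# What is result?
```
Trace:
  p=32
  p=32, result=10
  p=42, result=10
  p=42, result=30
  p=40, result=30
  p=40, result=7

Final answer: 7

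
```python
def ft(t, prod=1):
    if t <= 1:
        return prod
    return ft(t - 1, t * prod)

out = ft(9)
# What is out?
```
Call trace:
ft(t=9, prod=1)
  ft(t=8, prod=9)
    ft(t=7, prod=72)
      ft(t=6, prod=504)
        ft(t=5, prod=3024)
          ft(t=4, prod=15120)
            ft(t=3, prod=60480)
              ft(t=2, prod=181440)
                ft(t=1, prod=362880)
                -> return 362880
              -> return 362880
            -> return 362880
          -> return 362880
        -> return 362880
      -> return 362880
    -> return 362880
  -> return 362880
-> return 362880

Final answer: 362880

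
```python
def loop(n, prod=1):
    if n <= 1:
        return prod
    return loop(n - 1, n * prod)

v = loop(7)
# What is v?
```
Call trace:
loop(n=7, prod=1)
  loop(n=6, prod=7)
    loop(n=5, prod=42)
      loop(n=4, prod=210)
        loop(n=3, prod=840)
          loop(n=2, prod=2520)
            loop(n=1, prod=5040)
            -> return 5040
          -> return 5040
        -> return 5040
      -> return 5040
    -> return 5040
  -> return 5040
-> return 5040

Final answer: 5040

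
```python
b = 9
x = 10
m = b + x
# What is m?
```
Trace:
  b=9
  b=9, x=10
  b=9, x=10, m=19

Final answer: 19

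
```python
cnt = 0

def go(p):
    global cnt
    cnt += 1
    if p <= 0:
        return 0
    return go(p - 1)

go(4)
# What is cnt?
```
Call trace:
go(p=4)
  go(p=3)
    go(p=2)
      go(p=1)
        go(p=0)
        -> return 0
      -> return 0
    -> return 0
  -> return 0
-> return 0

cnt is incremented once per call. go is entered once for each p = 4, 3, 2, 1, 0 (the p <= 0 call returns without recursing), i.e. 4 + 1 calls.
cnt = 5

Final answer: 5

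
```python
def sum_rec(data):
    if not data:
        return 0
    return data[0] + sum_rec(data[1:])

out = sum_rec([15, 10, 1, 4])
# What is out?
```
Call trace:
sum_rec(data=[15, 10, 1, 4])
  sum_rec(data=[10, 1, 4])
    sum_rec(data=[1, 4])
      sum_rec(data=[4])
        sum_rec(data=[])
        -> return 0
      -> return 4
    -> return 5
  -> return 15
-> return 30

Final answer: 30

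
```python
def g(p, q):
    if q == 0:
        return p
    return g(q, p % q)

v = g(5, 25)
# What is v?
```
Call trace:
g(p=5, q=25)
  g(p=25, q=5)
    g(p=5, q=0)
    -> return 5
  -> return 5
-> return 5

Final answer: 5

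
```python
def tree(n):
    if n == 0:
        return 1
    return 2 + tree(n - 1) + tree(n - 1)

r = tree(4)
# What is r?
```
Call trace (a repeated sub-call is expanded the first time; later identical calls just restate its return value):
tree(n=4)
  tree(n=3)
    tree(n=2)
      tree(n=1)
        tree(n=0)
        -> return 1
        tree(n=0)
        -> return 1
      -> return 4
      tree(n=1) -> return 4  (same call as traced above)
    -> return 10
    tree(n=2) -> return 10  (same call as traced above)
  -> return 22
  tree(n=3) -> return 22  (same call as traced above)
-> return 46

Final answer: 46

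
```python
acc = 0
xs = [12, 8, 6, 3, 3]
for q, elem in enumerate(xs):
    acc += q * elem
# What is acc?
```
Trace:
  acc=0
  acc=0, q=0, elem=12
  acc=8, q=1, elem=8
  acc=20, q=2, elem=6
  acc=29, q=3, elem=3
  acc=41, q=4, elem=3

Final answer: 41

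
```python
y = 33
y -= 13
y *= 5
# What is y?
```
Trace:
  y=33
  y=20
  y=100

Final answer: 100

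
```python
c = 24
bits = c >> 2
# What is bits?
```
Trace:
  c=24
  c=24, bits=6

Final answer: 6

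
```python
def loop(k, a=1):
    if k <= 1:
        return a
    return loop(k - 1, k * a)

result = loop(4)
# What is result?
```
Call trace:
loop(k=4, a=1)
  loop(k=3, a=4)
    loop(k=2, a=12)
      loop(k=1, a=24)
      -> return 24
    -> return 24
  -> return 24
-> return 24

Final answer: 24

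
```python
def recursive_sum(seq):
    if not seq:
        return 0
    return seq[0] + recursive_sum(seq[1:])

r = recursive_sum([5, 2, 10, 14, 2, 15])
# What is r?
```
Call trace:
recursive_sum(seq=[5, 2, 10, 14, 2, 15])
  recursive_sum(seq=[2, 10, 14, 2, 15])
    recursive_sum(seq=[10, 14, 2, 15])
      recursive_sum(seq=[14, 2, 15])
        recursive_sum(seq=[2, 15])
          recursive_sum(seq=[15])
            recursive_sum(seq=[])
            -> return 0
          -> return 15
        -> return 17
      -> return 31
    -> return 41
  -> return 43
-> return 48

Final answer: 48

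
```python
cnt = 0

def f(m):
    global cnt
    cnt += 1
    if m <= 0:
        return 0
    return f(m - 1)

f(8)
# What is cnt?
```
Call trace:
f(m=8)
  f(m=7)
    f(m=6)
      f(m=5)
        f(m=4)
          f(m=3)
            f(m=2)
              f(m=1)
                f(m=0)
                -> return 0
              -> return 0
            -> return 0
          -> return 0
        -> return 0
      -> return 0
    -> return 0
  -> return 0
-> return 0

cnt is incremented once per call. f is entered once for each m = 8, 7, 6, 5, 4, 3, 2, 1, 0 (the m <= 0 call returns without recursing), i.e. 8 + 1 calls.
cnt = 9

Final answer: 9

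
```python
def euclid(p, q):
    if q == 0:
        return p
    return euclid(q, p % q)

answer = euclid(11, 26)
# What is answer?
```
Call trace:
euclid(p=11, q=26)
  euclid(p=26, q=11)
    euclid(p=11, q=4)
      euclid(p=4, q=3)
        euclid(p=3, q=1)
          euclid(p=1, q=0)
          -> return 1
        -> return 1
      -> return 1
    -> return 1
  -> return 1
-> return 1

Final answer: 1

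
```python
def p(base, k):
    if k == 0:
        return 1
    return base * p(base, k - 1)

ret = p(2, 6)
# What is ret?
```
Call trace:
p(base=2, k=6)
  p(base=2, k=5)
    p(base=2, k=4)
      p(base=2, k=3)
        p(base=2, k=2)
          p(base=2, k=1)
            p(base=2, k=0)
            -> return 1
          -> return 2
        -> return 4
      -> return 8
    -> return 16
  -> return 32
-> return 64

Final answer: 64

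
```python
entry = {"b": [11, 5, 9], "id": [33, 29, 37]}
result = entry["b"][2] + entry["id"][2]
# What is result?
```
Trace:
  entry={'b': [11, 5, 9], 'id': [33, 29, 37]}
  entry={'b': [11, 5, 9], 'id': [33, 29, 37]}, result=46

Final answer: 46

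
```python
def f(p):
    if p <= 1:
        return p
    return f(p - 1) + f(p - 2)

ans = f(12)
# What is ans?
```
Call trace (a repeated sub-call is expanded the first time; later identical calls just restate its return value):
f(p=12)
  f(p=11)
    f(p=10)
      f(p=9)
        f(p=8)
          f(p=7)
            f(p=6)
              f(p=5)
                f(p=4)
                  f(p=3)
                    f(p=2)
                      f(p=1)
                      -> return 1
                      f(p=0)
                      -> return 0
                    -> return 1
                    f(p=1)
                    -> return 1
                  -> return 2
                  f(p=2) -> return 1  (same call as traced above)
                -> return 3
                f(p=3) -> return 2  (same call as traced above)
              -> return 5
              f(p=4) -> return 3  (same call as traced above)
            -> return 8
            f(p=5) -> return 5  (same call as traced above)
          -> return 13
          f(p=6) -> return 8  (same call as traced above)
        -> return 21
        f(p=7) -> return 13  (same call as traced above)
      -> return 34
      f(p=8) -> return 21  (same call as traced above)
    -> return 55
    f(p=9) -> return 34  (same call as traced above)
  -> return 89
  f(p=10) -> return 55  (same call as traced above)
-> return 144

Final answer: 144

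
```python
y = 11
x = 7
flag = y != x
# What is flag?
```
Trace:
  y=11
  y=11, x=7
  y=11, x=7, flag=True

Final answer: True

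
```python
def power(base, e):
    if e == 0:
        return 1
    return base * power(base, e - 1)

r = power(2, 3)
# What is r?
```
Call trace:
power(base=2, e=3)
  power(base=2, e=2)
    power(base=2, e=1)
      power(base=2, e=0)
      -> return 1
    -> return 2
  -> return 4
-> return 8

Final answer: 8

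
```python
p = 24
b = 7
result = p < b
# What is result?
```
Trace:
  p=24
  p=24, b=7
  p=24, b=7, result=False

Final answer: False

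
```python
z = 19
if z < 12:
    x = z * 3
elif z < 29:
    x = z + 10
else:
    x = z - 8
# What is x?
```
Trace:
  z=19
  z=19, x=29

Final answer: 29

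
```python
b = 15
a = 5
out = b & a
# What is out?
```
Trace:
  b=15
  b=15, a=5
  b=15, a=5, out=5

Final answer: 5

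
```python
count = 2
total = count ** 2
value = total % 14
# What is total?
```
Trace:
  count=2
  count=2, total=4
  count=2, total=4, value=4

Final answer: 4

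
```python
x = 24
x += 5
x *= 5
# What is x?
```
Trace:
  x=24
  x=29
  x=145

Final answer: 145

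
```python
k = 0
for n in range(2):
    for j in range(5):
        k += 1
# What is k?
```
Trace:
  k=0
  k=1, n=0, j=0
  k=2, n=0, j=1
  k=3, n=0, j=2
  k=4, n=0, j=3
  k=5, n=0, j=4
  k=6, n=1, j=0
  k=7, n=1, j=1
  k=8, n=1, j=2
  k=9, n=1, j=3
  k=10, n=1, j=4

Final answer: 10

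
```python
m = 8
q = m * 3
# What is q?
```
Trace:
  m=8
  m=8, q=24

Final answer: 24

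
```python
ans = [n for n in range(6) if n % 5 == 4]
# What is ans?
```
Trace:
  n=0
  n=1
  n=2
  n=3
  n=4
  n=5
  ans=[4]

Final answer: [4]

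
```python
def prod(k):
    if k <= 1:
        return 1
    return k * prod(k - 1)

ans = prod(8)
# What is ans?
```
Call trace:
prod(k=8)
  prod(k=7)
    prod(k=6)
      prod(k=5)
        prod(k=4)
          prod(k=3)
            prod(k=2)
              prod(k=1)
              -> return 1
            -> return 2
          -> return 6
        -> return 24
      -> return 120
    -> return 720
  -> return 5040
-> return 40320

Final answer: 40320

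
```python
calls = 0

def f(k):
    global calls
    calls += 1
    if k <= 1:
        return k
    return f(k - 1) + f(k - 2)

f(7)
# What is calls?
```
Call trace (a repeated sub-call is expanded the first time; later identical calls just restate its return value):
f(k=7)
  f(k=6)
    f(k=5)
      f(k=4)
        f(k=3)
          f(k=2)
            f(k=1)
            -> return 1
            f(k=0)
            -> return 0
          -> return 1
          f(k=1)
          -> return 1
        -> return 2
        f(k=2) -> return 1  (same call as traced above)
      -> return 3
      f(k=3) -> return 2  (same call as traced above)
    -> return 5
    f(k=4) -> return 3  (same call as traced above)
  -> return 8
  f(k=5) -> return 5  (same call as traced above)
-> return 13

calls is incremented once per call, so count the calls in each subtree. Let C(k) = number of calls made by f(k).
C(0) = C(1) = 1 (base case, no recursion); C(k) = 1 + C(k - 1) + C(k - 2) otherwise.
C(2) = 1 + C(1) + C(0) = 1 + 1 + 1 = 3
C(3) = 1 + C(2) + C(1) = 1 + 3 + 1 = 5
C(4) = 1 + C(3) + C(2) = 1 + 5 + 3 = 9
C(5) = 1 + C(4) + C(3) = 1 + 9 + 5 = 15
C(6) = 1 + C(5) + C(4) = 1 + 15 + 9 = 25
C(7) = 1 + C(6) + C(5) = 1 + 25 + 15 = 41
calls = C(7) = 41

Final answer: 41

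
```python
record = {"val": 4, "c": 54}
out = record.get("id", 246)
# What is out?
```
Trace:
  record={'val': 4, 'c': 54}
  record={'val': 4, 'c': 54}, out=246

Final answer: 246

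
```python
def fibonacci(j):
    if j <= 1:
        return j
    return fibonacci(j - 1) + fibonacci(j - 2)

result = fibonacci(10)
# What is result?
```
Call trace (a repeated sub-call is expanded the first time; later identical calls just restate its return value):
fibonacci(j=10)
  fibonacci(j=9)
    fibonacci(j=8)
      fibonacci(j=7)
        fibonacci(j=6)
          fibonacci(j=5)
            fibonacci(j=4)
              fibonacci(j=3)
                fibonacci(j=2)
                  fibonacci(j=1)
                  -> return 1
                  fibonacci(j=0)
                  -> return 0
                -> return 1
                fibonacci(j=1)
                -> return 1
              -> return 2
              fibonacci(j=2) -> return 1  (same call as traced above)
            -> return 3
            fibonacci(j=3) -> return 2  (same call as traced above)
          -> return 5
          fibonacci(j=4) -> return 3  (same call as traced above)
        -> return 8
        fibonacci(j=5) -> return 5  (same call as traced above)
      -> return 13
      fibonacci(j=6) -> return 8  (same call as traced above)
    -> return 21
    fibonacci(j=7) -> return 13  (same call as traced above)
  -> return 34
  fibonacci(j=8) -> return 21  (same call as traced above)
-> return 55

Final answer: 55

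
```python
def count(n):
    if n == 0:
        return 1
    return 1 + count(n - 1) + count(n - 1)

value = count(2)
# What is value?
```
Call trace (a repeated sub-call is expanded the first time; later identical calls just restate its return value):
count(n=2)
  count(n=1)
    count(n=0)
    -> return 1
    count(n=0)
    -> return 1
  -> return 3
  count(n=1) -> return 3  (same call as traced above)
-> return 7

Final answer: 7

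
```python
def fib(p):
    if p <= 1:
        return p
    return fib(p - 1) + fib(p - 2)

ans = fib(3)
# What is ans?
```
Call trace:
fib(p=3)
  fib(p=2)
    fib(p=1)
    -> return 1
    fib(p=0)
    -> return 0
  -> return 1
  fib(p=1)
  -> return 1
-> return 2

Final answer: 2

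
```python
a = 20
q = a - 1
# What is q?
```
Trace:
  a=20
  a=20, q=19

Final answer: 19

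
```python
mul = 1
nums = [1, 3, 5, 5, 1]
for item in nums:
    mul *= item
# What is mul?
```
Trace:
  mul=1
  mul=1, item=1
  mul=3, item=3
  mul=15, item=5
  mul=75, item=5
  mul=75, item=1

Final answer: 75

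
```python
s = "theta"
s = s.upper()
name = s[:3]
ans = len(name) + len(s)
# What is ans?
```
Trace:
  s='theta'
  s='THETA'
  s='THETA', name='THE'
  s='THETA', name='THE', ans=8

Final answer: 8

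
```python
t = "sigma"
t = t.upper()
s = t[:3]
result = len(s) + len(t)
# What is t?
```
Trace:
  t='sigma'
  t='SIGMA'
  t='SIGMA', s='SIG'
  t='SIGMA', s='SIG', result=8

Final answer: 'SIGMA'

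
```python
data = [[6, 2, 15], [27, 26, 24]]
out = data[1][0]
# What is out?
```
Trace:
  data=[[6, 2, 15], [27, 26, 24]]
  data=[[6, 2, 15], [27, 26, 24]], out=27

Final answer: 27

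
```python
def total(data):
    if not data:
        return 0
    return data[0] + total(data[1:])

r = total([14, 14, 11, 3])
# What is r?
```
Call trace:
total(data=[14, 14, 11, 3])
  total(data=[14, 11, 3])
    total(data=[11, 3])
      total(data=[3])
        total(data=[])
        -> return 0
      -> return 3
    -> return 14
  -> return 28
-> return 42

Final answer: 42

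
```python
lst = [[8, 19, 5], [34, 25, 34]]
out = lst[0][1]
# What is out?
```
Trace:
  lst=[[8, 19, 5], [34, 25, 34]]
  lst=[[8, 19, 5], [34, 25, 34]], out=19

Final answer: 19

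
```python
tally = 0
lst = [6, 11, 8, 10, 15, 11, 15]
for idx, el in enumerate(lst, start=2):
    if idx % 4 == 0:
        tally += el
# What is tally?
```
Trace:
  tally=0
  tally=0, idx=2, el=6
  tally=0, idx=3, el=11
  tally=8, idx=4, el=8
  tally=8, idx=5, el=10
  tally=8, idx=6, el=15
  tally=8, idx=7, el=11
  tally=23, idx=8, el=15

Final answer: 23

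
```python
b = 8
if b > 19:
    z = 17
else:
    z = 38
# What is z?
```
Trace:
  b=8
  b=8, z=38

Final answer: 38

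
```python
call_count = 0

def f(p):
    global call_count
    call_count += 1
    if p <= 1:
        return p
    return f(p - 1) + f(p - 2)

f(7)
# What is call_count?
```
Call trace (a repeated sub-call is expanded the first time; later identical calls just restate its return value):
f(p=7)
  f(p=6)
    f(p=5)
      f(p=4)
        f(p=3)
          f(p=2)
            f(p=1)
            -> return 1
            f(p=0)
            -> return 0
          -> return 1
          f(p=1)
          -> return 1
        -> return 2
        f(p=2) -> return 1  (same call as traced above)
      -> return 3
      f(p=3) -> return 2  (same call as traced above)
    -> return 5
    f(p=4) -> return 3  (same call as traced above)
  -> return 8
  f(p=5) -> return 5  (same call as traced above)
-> return 13

call_count is incremented once per call, so count the calls in each subtree. Let C(p) = number of calls made by f(p).
C(0) = C(1) = 1 (base case, no recursion); C(p) = 1 + C(p - 1) + C(p - 2) otherwise.
C(2) = 1 + C(1) + C(0) = 1 + 1 + 1 = 3
C(3) = 1 + C(2) + C(1) = 1 + 3 + 1 = 5
C(4) = 1 + C(3) + C(2) = 1 + 5 + 3 = 9
C(5) = 1 + C(4) + C(3) = 1 + 9 + 5 = 15
C(6) = 1 + C(5) + C(4) = 1 + 15 + 9 = 25
C(7) = 1 + C(6) + C(5) = 1 + 25 + 15 = 41
call_count = C(7) = 41

Final answer: 41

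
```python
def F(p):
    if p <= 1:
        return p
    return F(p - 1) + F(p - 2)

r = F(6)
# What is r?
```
Call trace (a repeated sub-call is expanded the first time; later identical calls just restate its return value):
F(p=6)
  F(p=5)
    F(p=4)
      F(p=3)
        F(p=2)
          F(p=1)
          -> return 1
          F(p=0)
          -> return 0
        -> return 1
        F(p=1)
        -> return 1
      -> return 2
      F(p=2) -> return 1  (same call as traced above)
    -> return 3
    F(p=3) -> return 2  (same call as traced above)
  -> return 5
  F(p=4) -> return 3  (same call as traced above)
-> return 8

Final answer: 8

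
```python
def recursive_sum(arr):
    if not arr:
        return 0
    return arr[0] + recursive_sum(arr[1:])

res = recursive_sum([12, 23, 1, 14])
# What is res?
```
Call trace:
recursive_sum(arr=[12, 23, 1, 14])
  recursive_sum(arr=[23, 1, 14])
    recursive_sum(arr=[1, 14])
      recursive_sum(arr=[14])
        recursive_sum(arr=[])
        -> return 0
      -> return 14
    -> return 15
  -> return 38
-> return 50

Final answer: 50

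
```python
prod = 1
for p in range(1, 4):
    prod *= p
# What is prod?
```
Trace:
  prod=1
  prod=1, p=1
  prod=2, p=2
  prod=6, p=3

Final answer: 6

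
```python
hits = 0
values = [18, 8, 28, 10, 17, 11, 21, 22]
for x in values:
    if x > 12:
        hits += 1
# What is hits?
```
Trace:
  hits=0
  hits=1, x=18
  hits=1, x=8
  hits=2, x=28
  hits=2, x=10
  hits=3, x=17
  hits=3, x=11
  hits=4, x=21
  hits=5, x=22

Final answer: 5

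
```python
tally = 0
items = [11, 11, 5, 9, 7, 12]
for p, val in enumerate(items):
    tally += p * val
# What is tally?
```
Trace:
  tally=0
  tally=0, p=0, val=11
  tally=11, p=1, val=11
  tally=21, p=2, val=5
  tally=48, p=3, val=9
  tally=76, p=4, val=7
  tally=136, p=5, val=12

Final answer: 136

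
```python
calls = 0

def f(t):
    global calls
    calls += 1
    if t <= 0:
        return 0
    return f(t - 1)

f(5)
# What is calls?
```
Call trace:
f(t=5)
  f(t=4)
    f(t=3)
      f(t=2)
        f(t=1)
          f(t=0)
          -> return 0
        -> return 0
      -> return 0
    -> return 0
  -> return 0
-> return 0

calls is incremented once per call. f is entered once for each t = 5, 4, 3, 2, 1, 0 (the t <= 0 call returns without recursing), i.e. 5 + 1 calls.
calls = 6

Final answer: 6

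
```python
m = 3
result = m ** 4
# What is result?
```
Trace:
  m=3
  m=3, result=81

Final answer: 81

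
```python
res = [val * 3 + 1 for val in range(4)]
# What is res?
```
Trace:
  val=0
  val=1
  val=2
  val=3
  res=[1, 4, 7, 10]

Final answer: [1, 4, 7, 10]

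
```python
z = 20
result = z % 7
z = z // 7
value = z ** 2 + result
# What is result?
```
Trace:
  z=20
  z=20, result=6
  z=2, result=6
  z=2, result=6, value=10

Final answer: 6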